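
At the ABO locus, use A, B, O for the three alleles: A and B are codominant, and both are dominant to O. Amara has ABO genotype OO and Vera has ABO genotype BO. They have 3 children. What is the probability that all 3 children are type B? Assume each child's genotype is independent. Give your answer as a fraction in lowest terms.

ABO cross OO × BO → 1/2 O, 1/2 B.
So P(type B) = 1/2 per child.
All 3 independent: (1/2)^3 = 1/8.

1/8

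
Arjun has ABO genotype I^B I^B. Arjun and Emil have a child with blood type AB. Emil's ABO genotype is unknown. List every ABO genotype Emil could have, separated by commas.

I^A I^A, I^A I^B, I^A i

For each candidate genotype of Emil, check whether crossing it with I^B I^B can produce every observed child phenotype.
  I^A I^A → possible child types {AB} ✓
  I^A I^B → possible child types {B, AB} ✓
  I^A i → possible child types {B, AB} ✓
  I^B I^B → possible child types {B} ✗
  I^B i → possible child types {B} ✗
  i i → possible child types {B} ✗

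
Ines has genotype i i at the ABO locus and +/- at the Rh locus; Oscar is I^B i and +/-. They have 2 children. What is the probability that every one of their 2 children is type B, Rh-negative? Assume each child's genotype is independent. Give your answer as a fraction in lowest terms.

ABO cross i i × I^B i → 1/2 O, 1/2 B.
Rh cross +/- × +/- → 3/4 Rh+, 1/4 Rh-; so P(type B, Rh-negative) = 1/2 × 1/4 = 1/8 per child.
All 2 independent: (1/8)^2 = 1/64.

1/64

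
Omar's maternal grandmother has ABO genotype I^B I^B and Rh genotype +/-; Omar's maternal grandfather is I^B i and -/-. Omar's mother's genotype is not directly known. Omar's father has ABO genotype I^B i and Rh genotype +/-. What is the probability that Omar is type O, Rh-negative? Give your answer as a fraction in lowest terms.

Omar's mother's ABO genotype from I^B I^B × I^B i: 1/2 I^B I^B, 1/2 I^B i.
Crossing each possibility with the father I^B i and summing P(type O): 1/2·0 + 1/2·1/4 = 1/8.
Similarly for Rh via the mother's Rh distribution: P(Rh-) = 3/8.
Independent loci: 1/8 × 3/8 = 3/64.

3/64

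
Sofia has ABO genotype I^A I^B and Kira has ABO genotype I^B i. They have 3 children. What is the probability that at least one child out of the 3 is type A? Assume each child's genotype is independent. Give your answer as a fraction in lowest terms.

ABO cross I^A I^B × I^B i → 1/4 A, 1/2 B, 1/4 AB.
So P(type A) = 1/4 per child.
P(none) = (3/4)^3 = 27/64; P(at least one) = 1 − 27/64 = 37/64.

37/64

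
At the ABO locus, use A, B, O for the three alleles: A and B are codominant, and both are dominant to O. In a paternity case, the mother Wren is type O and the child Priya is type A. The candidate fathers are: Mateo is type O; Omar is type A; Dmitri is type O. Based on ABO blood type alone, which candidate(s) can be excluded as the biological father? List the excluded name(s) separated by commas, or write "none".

A candidate is excluded only if no genotype consistent with his phenotype could produce a type A child with a type O mother.
Mateo (type O): no genotype consistent with that phenotype can produce a type-A child with a type-O mother.
Dmitri (type O): no genotype consistent with that phenotype can produce a type-A child with a type-O mother.

Mateo, Dmitri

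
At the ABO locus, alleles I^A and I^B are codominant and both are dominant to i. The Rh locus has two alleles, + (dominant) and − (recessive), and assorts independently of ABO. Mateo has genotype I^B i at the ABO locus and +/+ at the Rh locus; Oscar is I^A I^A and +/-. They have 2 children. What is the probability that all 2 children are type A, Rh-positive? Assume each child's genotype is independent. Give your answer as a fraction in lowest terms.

ABO cross I^B i × I^A I^A → 1/2 A, 1/2 AB.
Rh cross +/+ × +/- → 1 Rh+; so P(type A, Rh-positive) = 1/2 × 1 = 1/2 per child.
All 2 independent: (1/2)^2 = 1/4.

1/4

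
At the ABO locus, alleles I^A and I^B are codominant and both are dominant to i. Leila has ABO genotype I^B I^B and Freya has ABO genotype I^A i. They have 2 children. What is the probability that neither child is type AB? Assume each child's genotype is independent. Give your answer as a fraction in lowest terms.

ABO cross I^B I^B × I^A i → 1/2 B, 1/2 AB.
So P(type AB) = 1/2 per child.
P(not type AB) = 1/2 for one child; (1/2)^2 = 1/4.

1/4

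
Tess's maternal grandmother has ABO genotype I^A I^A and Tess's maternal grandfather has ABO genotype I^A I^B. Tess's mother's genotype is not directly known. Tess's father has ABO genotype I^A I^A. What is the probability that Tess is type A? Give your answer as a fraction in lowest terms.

3/4

Tess's mother's ABO genotype from I^A I^A × I^A I^B: 1/2 I^A I^A, 1/2 I^A I^B.
Crossing each possibility with the father I^A I^A and summing P(type A): 1/2·1 + 1/2·1/2 = 3/4.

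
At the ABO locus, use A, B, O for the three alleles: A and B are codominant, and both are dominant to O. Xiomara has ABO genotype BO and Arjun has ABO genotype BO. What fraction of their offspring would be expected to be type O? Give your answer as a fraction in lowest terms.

ABO cross BO × BO → offspring phenotypes: 1/4 O, 3/4 B.
So P(type O) = 1/4.

1/4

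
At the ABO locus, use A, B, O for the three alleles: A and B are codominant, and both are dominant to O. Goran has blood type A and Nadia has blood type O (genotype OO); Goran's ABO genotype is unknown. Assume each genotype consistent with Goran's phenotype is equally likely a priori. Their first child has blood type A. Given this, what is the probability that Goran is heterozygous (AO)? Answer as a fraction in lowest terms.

1/3

Possible genotypes: Goran ∈ {AA, AO}; Nadia ∈ {OO}.
Weight each parental genotype pair by prior × P(type-A child):
  AA × OO: posterior weight 2/3.
  AO × OO: posterior weight 1/3.
Sum the posterior weight over pairs where Goran is AO: 1/3.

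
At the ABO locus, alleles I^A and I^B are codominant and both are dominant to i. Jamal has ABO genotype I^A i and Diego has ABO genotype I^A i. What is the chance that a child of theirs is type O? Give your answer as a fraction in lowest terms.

1/4

ABO cross I^A i × I^A i → offspring phenotypes: 1/4 O, 3/4 A.
So P(type O) = 1/4.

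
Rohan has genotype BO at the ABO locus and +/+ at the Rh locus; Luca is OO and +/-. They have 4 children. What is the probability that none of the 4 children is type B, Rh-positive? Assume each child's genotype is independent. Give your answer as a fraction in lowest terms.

ABO cross BO × OO → 1/2 O, 1/2 B.
Rh cross +/+ × +/- → 1 Rh+; so P(type B, Rh-positive) = 1/2 × 1 = 1/2 per child.
P(not type B, Rh-positive) = 1/2 for one child; (1/2)^4 = 1/16.

1/16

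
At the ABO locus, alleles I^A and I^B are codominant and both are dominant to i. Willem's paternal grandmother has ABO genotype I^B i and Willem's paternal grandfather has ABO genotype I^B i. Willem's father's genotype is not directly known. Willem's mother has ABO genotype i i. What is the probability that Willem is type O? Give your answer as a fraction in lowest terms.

1/2

Willem's father's ABO genotype from I^B i × I^B i: 1/4 I^B I^B, 1/2 I^B i, 1/4 i i.
Crossing each possibility with the mother i i and summing P(type O): 1/4·0 + 1/2·1/2 + 1/4·1 = 1/2.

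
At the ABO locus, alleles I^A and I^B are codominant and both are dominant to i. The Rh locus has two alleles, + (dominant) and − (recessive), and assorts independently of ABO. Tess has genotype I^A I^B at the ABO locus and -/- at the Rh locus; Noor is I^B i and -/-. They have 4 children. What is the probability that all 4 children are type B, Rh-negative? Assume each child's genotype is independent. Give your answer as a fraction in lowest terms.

ABO cross I^A I^B × I^B i → 1/4 A, 1/2 B, 1/4 AB.
Rh cross -/- × -/- → 1 Rh-; so P(type B, Rh-negative) = 1/2 × 1 = 1/2 per child.
All 4 independent: (1/2)^4 = 1/16.

1/16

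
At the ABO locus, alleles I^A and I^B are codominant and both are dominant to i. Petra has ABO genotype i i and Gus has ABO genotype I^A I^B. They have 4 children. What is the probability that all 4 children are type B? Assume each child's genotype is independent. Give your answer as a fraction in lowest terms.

ABO cross i i × I^A I^B → 1/2 A, 1/2 B.
So P(type B) = 1/2 per child.
All 4 independent: (1/2)^4 = 1/16.

1/16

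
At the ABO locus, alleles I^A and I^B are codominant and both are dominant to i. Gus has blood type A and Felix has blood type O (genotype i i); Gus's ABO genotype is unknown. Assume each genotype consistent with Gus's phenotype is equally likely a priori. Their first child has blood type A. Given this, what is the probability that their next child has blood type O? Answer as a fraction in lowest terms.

Possible genotypes: Gus ∈ {I^A I^A, I^A i}; Felix ∈ {i i}.
Weight each parental genotype pair by prior × P(type-A child):
  I^A I^A × i i: posterior weight 2/3; P(next child type O) = 0.
  I^A i × i i: posterior weight 1/3; P(next child type O) = 1/2.
Weighted sum = 1/6.

1/6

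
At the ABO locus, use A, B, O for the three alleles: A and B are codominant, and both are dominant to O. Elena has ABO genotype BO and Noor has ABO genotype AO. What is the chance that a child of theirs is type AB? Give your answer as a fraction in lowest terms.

ABO cross BO × AO → offspring phenotypes: 1/4 O, 1/4 A, 1/4 B, 1/4 AB.
So P(type AB) = 1/4.

1/4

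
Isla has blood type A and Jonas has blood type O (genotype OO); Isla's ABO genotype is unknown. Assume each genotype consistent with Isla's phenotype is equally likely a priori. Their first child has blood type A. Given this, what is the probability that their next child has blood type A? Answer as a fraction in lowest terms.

Possible genotypes: Isla ∈ {AA, AO}; Jonas ∈ {OO}.
Weight each parental genotype pair by prior × P(type-A child):
  AA × OO: posterior weight 2/3; P(next child type A) = 1.
  AO × OO: posterior weight 1/3; P(next child type A) = 1/2.
Weighted sum = 5/6.

5/6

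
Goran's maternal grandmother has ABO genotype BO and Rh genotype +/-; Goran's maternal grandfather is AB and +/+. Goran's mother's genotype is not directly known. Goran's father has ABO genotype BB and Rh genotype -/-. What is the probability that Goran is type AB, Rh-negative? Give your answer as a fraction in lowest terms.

1/16

Goran's mother's ABO genotype from BO × AB: 1/4 AB, 1/4 AO, 1/4 BB, 1/4 BO.
Crossing each possibility with the father BB and summing P(type AB): 1/4·1/2 + 1/4·1/2 + 1/4·0 + 1/4·0 = 1/4.
Similarly for Rh via the mother's Rh distribution: P(Rh-) = 1/4.
Independent loci: 1/4 × 1/4 = 1/16.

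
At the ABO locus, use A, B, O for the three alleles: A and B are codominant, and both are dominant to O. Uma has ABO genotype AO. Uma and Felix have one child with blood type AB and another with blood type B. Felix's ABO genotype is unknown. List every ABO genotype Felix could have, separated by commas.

For each candidate genotype of Felix, check whether crossing it with AO can produce every observed child phenotype.
  AA → possible child types {A} ✗
  AB → possible child types {A, B, AB} ✓
  AO → possible child types {O, A} ✗
  BB → possible child types {B, AB} ✓
  BO → possible child types {O, A, B, AB} ✓
  OO → possible child types {O, A} ✗

AB, BB, BO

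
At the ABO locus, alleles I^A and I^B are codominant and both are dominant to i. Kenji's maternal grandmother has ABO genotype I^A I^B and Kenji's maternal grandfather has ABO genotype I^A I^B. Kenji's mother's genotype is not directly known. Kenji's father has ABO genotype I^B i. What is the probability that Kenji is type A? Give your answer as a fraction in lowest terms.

1/4

Kenji's mother's ABO genotype from I^A I^B × I^A I^B: 1/4 I^A I^A, 1/2 I^A I^B, 1/4 I^B I^B.
Crossing each possibility with the father I^B i and summing P(type A): 1/4·1/2 + 1/2·1/4 + 1/4·0 = 1/4.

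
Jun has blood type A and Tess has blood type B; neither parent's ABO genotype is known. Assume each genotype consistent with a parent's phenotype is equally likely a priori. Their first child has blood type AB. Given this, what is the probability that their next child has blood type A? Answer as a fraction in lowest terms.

5/36

Possible genotypes: Jun ∈ {AA, AO}; Tess ∈ {BB, BO}.
Weight each parental genotype pair by prior × P(type-AB child):
  AA × BB: posterior weight 4/9; P(next child type A) = 0.
  AA × BO: posterior weight 2/9; P(next child type A) = 1/2.
  AO × BB: posterior weight 2/9; P(next child type A) = 0.
  AO × BO: posterior weight 1/9; P(next child type A) = 1/4.
Weighted sum = 5/36.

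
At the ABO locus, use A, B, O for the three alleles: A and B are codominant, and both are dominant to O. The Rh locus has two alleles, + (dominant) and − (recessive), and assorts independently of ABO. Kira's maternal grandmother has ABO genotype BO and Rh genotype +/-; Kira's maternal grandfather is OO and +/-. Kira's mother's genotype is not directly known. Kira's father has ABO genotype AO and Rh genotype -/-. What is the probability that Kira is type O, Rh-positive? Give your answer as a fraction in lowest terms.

3/16

Kira's mother's ABO genotype from BO × OO: 1/2 BO, 1/2 OO.
Crossing each possibility with the father AO and summing P(type O): 1/2·1/4 + 1/2·1/2 = 3/8.
Similarly for Rh via the mother's Rh distribution: P(Rh+) = 1/2.
Independent loci: 3/8 × 1/2 = 3/16.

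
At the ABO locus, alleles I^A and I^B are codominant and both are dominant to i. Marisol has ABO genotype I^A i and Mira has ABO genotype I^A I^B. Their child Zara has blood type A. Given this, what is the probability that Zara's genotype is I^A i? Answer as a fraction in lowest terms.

1/2

Cross I^A i × I^A I^B → 1/4 I^A I^A, 1/4 I^A I^B, 1/4 I^A i, 1/4 I^B i.
Type-A genotypes among offspring: I^A I^A (1/4), I^A i (1/4); total 1/2.
P(I^A i | type A) = (1/4) / (1/2) = 1/2.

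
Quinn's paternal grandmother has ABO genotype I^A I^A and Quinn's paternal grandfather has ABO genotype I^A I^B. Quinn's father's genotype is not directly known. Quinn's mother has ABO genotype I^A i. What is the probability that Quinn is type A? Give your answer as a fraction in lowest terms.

3/4

Quinn's father's ABO genotype from I^A I^A × I^A I^B: 1/2 I^A I^A, 1/2 I^A I^B.
Crossing each possibility with the mother I^A i and summing P(type A): 1/2·1 + 1/2·1/2 = 3/4.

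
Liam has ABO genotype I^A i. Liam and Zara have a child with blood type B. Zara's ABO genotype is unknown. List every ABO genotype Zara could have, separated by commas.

For each candidate genotype of Zara, check whether crossing it with I^A i can produce every observed child phenotype.
  I^A I^A → possible child types {A} ✗
  I^A I^B → possible child types {A, B, AB} ✓
  I^A i → possible child types {O, A} ✗
  I^B I^B → possible child types {B, AB} ✓
  I^B i → possible child types {O, A, B, AB} ✓
  i i → possible child types {O, A} ✗

I^A I^B, I^B I^B, I^B i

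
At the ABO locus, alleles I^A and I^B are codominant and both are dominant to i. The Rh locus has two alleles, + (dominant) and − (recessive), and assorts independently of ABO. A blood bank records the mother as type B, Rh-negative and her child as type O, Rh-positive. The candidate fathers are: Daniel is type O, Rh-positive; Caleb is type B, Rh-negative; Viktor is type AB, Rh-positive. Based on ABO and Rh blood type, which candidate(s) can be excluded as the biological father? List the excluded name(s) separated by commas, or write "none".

Caleb, Viktor

A candidate is excluded only if no genotype consistent with his phenotype could produce a type O, Rh-positive child with a type B, Rh-negative mother.
Caleb (type B, Rh-): no genotype consistent with that phenotype can produce a type-O Rh+ child with a type-B mother.
Viktor (type AB, Rh+): no genotype consistent with that phenotype can produce a type-O Rh+ child with a type-B mother.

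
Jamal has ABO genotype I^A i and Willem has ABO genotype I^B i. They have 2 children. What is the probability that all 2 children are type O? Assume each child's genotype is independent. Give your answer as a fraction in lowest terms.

ABO cross I^A i × I^B i → 1/4 O, 1/4 A, 1/4 B, 1/4 AB.
So P(type O) = 1/4 per child.
All 2 independent: (1/4)^2 = 1/16.

1/16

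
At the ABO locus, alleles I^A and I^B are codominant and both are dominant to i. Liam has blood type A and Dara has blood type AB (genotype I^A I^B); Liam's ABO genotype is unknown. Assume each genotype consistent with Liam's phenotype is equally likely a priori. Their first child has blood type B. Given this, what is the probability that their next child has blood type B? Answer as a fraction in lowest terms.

1/4

Possible genotypes: Liam ∈ {I^A I^A, I^A i}; Dara ∈ {I^A I^B}.
Weight each parental genotype pair by prior × P(type-B child):
  I^A i × I^A I^B: posterior weight 1; P(next child type B) = 1/4.
Weighted sum = 1/4.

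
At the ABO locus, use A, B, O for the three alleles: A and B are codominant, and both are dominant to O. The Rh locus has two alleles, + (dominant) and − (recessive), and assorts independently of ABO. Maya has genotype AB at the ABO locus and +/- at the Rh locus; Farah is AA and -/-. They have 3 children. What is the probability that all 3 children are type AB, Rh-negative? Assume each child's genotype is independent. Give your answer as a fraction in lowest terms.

1/64

ABO cross AB × AA → 1/2 A, 1/2 AB.
Rh cross +/- × -/- → 1/2 Rh+, 1/2 Rh-; so P(type AB, Rh-negative) = 1/2 × 1/2 = 1/4 per child.
All 3 independent: (1/4)^3 = 1/64.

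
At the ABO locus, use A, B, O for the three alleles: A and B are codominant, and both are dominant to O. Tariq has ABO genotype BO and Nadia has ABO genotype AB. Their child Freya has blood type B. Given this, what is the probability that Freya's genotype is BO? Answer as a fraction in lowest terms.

Cross BO × AB → 1/4 AB, 1/4 AO, 1/4 BB, 1/4 BO.
Type-B genotypes among offspring: BB (1/4), BO (1/4); total 1/2.
P(BO | type B) = (1/4) / (1/2) = 1/2.

1/2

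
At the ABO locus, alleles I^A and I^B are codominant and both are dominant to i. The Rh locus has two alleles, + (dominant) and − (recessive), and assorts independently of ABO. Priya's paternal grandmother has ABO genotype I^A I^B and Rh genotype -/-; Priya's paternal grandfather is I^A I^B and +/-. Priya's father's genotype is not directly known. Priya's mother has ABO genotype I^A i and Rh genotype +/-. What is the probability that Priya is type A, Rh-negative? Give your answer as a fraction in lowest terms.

3/16

Priya's father's ABO genotype from I^A I^B × I^A I^B: 1/4 I^A I^A, 1/2 I^A I^B, 1/4 I^B I^B.
Crossing each possibility with the mother I^A i and summing P(type A): 1/4·1 + 1/2·1/2 + 1/4·0 = 1/2.
Similarly for Rh via the father's Rh distribution: P(Rh-) = 3/8.
Independent loci: 1/2 × 3/8 = 3/16.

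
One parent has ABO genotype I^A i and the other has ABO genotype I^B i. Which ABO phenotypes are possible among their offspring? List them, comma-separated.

O, A, B, AB

Gametes from I^A i × I^B i give offspring ABO genotypes I^A I^B, I^A i, I^B i, i i, i.e. phenotypes O, A, B, AB.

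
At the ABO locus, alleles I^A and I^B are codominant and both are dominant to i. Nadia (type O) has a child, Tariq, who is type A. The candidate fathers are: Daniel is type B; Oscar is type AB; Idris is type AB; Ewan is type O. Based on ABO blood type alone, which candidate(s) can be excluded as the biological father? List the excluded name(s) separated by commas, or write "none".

A candidate is excluded only if no genotype consistent with his phenotype could produce a type A child with a type O mother.
Daniel (type B): no genotype consistent with that phenotype can produce a type-A child with a type-O mother.
Ewan (type O): no genotype consistent with that phenotype can produce a type-A child with a type-O mother.

Daniel, Ewan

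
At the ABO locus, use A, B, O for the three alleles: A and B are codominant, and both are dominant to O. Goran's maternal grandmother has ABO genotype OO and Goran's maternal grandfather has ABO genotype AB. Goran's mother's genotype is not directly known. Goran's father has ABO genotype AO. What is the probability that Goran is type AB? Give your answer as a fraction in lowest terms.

1/8

Goran's mother's ABO genotype from OO × AB: 1/2 AO, 1/2 BO.
Crossing each possibility with the father AO and summing P(type AB): 1/2·0 + 1/2·1/4 = 1/8.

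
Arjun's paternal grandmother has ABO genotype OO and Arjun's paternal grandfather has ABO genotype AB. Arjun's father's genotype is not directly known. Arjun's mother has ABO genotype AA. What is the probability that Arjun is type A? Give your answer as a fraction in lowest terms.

3/4

Arjun's father's ABO genotype from OO × AB: 1/2 AO, 1/2 BO.
Crossing each possibility with the mother AA and summing P(type A): 1/2·1 + 1/2·1/2 = 3/4.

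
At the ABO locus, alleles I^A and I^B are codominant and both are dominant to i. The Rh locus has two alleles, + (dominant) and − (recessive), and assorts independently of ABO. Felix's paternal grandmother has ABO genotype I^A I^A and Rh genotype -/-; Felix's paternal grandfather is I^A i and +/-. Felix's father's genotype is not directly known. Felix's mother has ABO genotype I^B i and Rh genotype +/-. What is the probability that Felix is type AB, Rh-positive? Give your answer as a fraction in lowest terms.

Felix's father's ABO genotype from I^A I^A × I^A i: 1/2 I^A I^A, 1/2 I^A i.
Crossing each possibility with the mother I^B i and summing P(type AB): 1/2·1/2 + 1/2·1/4 = 3/8.
Similarly for Rh via the father's Rh distribution: P(Rh+) = 5/8.
Independent loci: 3/8 × 5/8 = 15/64.

15/64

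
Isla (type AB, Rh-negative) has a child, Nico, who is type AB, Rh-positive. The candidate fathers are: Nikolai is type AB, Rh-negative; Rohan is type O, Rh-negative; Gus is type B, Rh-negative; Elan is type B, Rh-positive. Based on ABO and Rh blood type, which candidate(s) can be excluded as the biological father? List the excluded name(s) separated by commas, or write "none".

A candidate is excluded only if no genotype consistent with his phenotype could produce a type AB, Rh-positive child with a type AB, Rh-negative mother.
Nikolai (type AB, Rh-): no genotype consistent with that phenotype can produce a type-AB Rh+ child with a type-AB mother.
Rohan (type O, Rh-): no genotype consistent with that phenotype can produce a type-AB Rh+ child with a type-AB mother.
Gus (type B, Rh-): no genotype consistent with that phenotype can produce a type-AB Rh+ child with a type-AB mother.

Nikolai, Rohan, Gus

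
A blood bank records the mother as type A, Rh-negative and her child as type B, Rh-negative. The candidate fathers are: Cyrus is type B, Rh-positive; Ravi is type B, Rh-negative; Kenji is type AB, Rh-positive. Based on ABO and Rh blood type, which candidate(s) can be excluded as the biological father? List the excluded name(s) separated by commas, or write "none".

none

A candidate is excluded only if no genotype consistent with his phenotype could produce a type B, Rh-negative child with a type A, Rh-negative mother.
Every candidate has at least one consistent genotype combination, so none can be excluded.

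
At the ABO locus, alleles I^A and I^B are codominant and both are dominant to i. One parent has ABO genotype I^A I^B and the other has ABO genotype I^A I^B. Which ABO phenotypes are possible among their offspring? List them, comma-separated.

A, B, AB

Gametes from I^A I^B × I^A I^B give offspring ABO genotypes I^A I^A, I^A I^B, I^B I^B, i.e. phenotypes A, B, AB.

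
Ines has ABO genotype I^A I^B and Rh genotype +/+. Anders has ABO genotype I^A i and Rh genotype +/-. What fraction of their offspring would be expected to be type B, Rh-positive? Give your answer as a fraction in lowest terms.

ABO cross I^A I^B × I^A i → offspring phenotypes: 1/2 A, 1/4 B, 1/4 AB.
Rh cross +/+ × +/- → 1 Rh+.
Independent loci: P(type B, Rh-positive) = 1/4 × 1 = 1/4.

1/4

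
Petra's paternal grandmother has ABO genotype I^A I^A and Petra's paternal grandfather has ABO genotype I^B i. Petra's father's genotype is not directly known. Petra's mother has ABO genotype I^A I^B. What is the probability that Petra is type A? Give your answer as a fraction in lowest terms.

Petra's father's ABO genotype from I^A I^A × I^B i: 1/2 I^A I^B, 1/2 I^A i.
Crossing each possibility with the mother I^A I^B and summing P(type A): 1/2·1/4 + 1/2·1/2 = 3/8.

3/8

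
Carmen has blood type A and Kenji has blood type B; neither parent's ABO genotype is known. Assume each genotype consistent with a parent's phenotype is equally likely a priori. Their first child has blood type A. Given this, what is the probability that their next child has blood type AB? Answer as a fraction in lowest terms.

5/12

Possible genotypes: Carmen ∈ {I^A I^A, I^A i}; Kenji ∈ {I^B I^B, I^B i}.
Weight each parental genotype pair by prior × P(type-A child):
  I^A I^A × I^B i: posterior weight 2/3; P(next child type AB) = 1/2.
  I^A i × I^B i: posterior weight 1/3; P(next child type AB) = 1/4.
Weighted sum = 5/12.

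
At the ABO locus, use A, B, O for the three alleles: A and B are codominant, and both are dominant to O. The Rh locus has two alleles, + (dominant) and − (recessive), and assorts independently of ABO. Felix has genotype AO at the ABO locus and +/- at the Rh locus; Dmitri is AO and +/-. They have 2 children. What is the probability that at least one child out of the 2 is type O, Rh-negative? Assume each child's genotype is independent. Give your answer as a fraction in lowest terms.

ABO cross AO × AO → 1/4 O, 3/4 A.
Rh cross +/- × +/- → 3/4 Rh+, 1/4 Rh-; so P(type O, Rh-negative) = 1/4 × 1/4 = 1/16 per child.
P(none) = (15/16)^2 = 225/256; P(at least one) = 1 − 225/256 = 31/256.

31/256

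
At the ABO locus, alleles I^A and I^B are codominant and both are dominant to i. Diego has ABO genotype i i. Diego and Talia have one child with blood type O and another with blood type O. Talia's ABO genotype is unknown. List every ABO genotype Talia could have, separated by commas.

For each candidate genotype of Talia, check whether crossing it with i i can produce every observed child phenotype.
  I^A I^A → possible child types {A} ✗
  I^A I^B → possible child types {A, B} ✗
  I^A i → possible child types {O, A} ✓
  I^B I^B → possible child types {B} ✗
  I^B i → possible child types {O, B} ✓
  i i → possible child types {O} ✓

I^A i, I^B i, i i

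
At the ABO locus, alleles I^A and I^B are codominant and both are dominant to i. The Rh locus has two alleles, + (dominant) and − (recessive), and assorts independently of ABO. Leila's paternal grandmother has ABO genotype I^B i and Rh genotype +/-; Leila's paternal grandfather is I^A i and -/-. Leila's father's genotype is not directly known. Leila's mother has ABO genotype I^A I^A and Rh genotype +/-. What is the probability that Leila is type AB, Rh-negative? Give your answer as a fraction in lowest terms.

3/32

Leila's father's ABO genotype from I^B i × I^A i: 1/4 I^A I^B, 1/4 I^A i, 1/4 I^B i, 1/4 i i.
Crossing each possibility with the mother I^A I^A and summing P(type AB): 1/4·1/2 + 1/4·0 + 1/4·1/2 + 1/4·0 = 1/4.
Similarly for Rh via the father's Rh distribution: P(Rh-) = 3/8.
Independent loci: 1/4 × 3/8 = 3/32.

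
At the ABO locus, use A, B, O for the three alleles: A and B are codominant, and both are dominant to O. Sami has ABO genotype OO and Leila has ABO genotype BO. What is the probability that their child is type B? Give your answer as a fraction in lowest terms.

1/2

ABO cross OO × BO → offspring phenotypes: 1/2 O, 1/2 B.
So P(type B) = 1/2.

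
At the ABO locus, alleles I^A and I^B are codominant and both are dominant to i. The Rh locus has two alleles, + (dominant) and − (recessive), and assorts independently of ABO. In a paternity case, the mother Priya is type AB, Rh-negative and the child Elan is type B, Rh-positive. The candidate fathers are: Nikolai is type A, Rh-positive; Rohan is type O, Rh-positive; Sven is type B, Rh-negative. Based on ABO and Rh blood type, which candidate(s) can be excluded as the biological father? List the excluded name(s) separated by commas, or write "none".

A candidate is excluded only if no genotype consistent with his phenotype could produce a type B, Rh-positive child with a type AB, Rh-negative mother.
Sven (type B, Rh-): no genotype consistent with that phenotype can produce a type-B Rh+ child with a type-AB mother.

Sven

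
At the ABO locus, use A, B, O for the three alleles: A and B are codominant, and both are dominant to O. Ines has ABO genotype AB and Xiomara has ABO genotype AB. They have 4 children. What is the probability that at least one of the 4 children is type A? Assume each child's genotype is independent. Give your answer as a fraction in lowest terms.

175/256

ABO cross AB × AB → 1/4 A, 1/4 B, 1/2 AB.
So P(type A) = 1/4 per child.
P(none) = (3/4)^4 = 81/256; P(at least one) = 1 − 81/256 = 175/256.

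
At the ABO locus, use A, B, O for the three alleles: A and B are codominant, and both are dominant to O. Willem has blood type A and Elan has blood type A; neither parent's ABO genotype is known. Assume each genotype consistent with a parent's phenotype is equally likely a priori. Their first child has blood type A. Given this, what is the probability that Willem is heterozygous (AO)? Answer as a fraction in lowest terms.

Possible genotypes: Willem ∈ {AA, AO}; Elan ∈ {AA, AO}.
Weight each parental genotype pair by prior × P(type-A child):
  AA × AA: posterior weight 4/15.
  AA × AO: posterior weight 4/15.
  AO × AA: posterior weight 4/15.
  AO × AO: posterior weight 1/5.
Sum the posterior weight over pairs where Willem is AO: 7/15.

7/15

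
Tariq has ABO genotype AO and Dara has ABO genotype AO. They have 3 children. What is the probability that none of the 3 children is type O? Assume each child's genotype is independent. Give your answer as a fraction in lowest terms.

27/64

ABO cross AO × AO → 1/4 O, 3/4 A.
So P(type O) = 1/4 per child.
P(not type O) = 3/4 for one child; (3/4)^3 = 27/64.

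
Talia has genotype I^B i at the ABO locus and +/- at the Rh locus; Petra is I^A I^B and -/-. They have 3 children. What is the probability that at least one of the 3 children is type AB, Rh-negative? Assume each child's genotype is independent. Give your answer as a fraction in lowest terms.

ABO cross I^B i × I^A I^B → 1/4 A, 1/2 B, 1/4 AB.
Rh cross +/- × -/- → 1/2 Rh+, 1/2 Rh-; so P(type AB, Rh-negative) = 1/4 × 1/2 = 1/8 per child.
P(none) = (7/8)^3 = 343/512; P(at least one) = 1 − 343/512 = 169/512.

169/512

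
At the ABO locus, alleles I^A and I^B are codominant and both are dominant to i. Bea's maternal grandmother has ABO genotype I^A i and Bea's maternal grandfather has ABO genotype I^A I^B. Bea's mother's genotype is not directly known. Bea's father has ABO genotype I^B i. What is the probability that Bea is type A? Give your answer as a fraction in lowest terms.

1/4

Bea's mother's ABO genotype from I^A i × I^A I^B: 1/4 I^A I^A, 1/4 I^A I^B, 1/4 I^A i, 1/4 I^B i.
Crossing each possibility with the father I^B i and summing P(type A): 1/4·1/2 + 1/4·1/4 + 1/4·1/4 + 1/4·0 = 1/4.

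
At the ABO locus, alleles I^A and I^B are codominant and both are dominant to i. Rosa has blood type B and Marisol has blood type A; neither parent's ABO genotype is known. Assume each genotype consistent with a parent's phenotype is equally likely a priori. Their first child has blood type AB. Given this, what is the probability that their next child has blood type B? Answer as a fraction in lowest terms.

Possible genotypes: Rosa ∈ {I^B I^B, I^B i}; Marisol ∈ {I^A I^A, I^A i}.
Weight each parental genotype pair by prior × P(type-AB child):
  I^B I^B × I^A I^A: posterior weight 4/9; P(next child type B) = 0.
  I^B I^B × I^A i: posterior weight 2/9; P(next child type B) = 1/2.
  I^B i × I^A I^A: posterior weight 2/9; P(next child type B) = 0.
  I^B i × I^A i: posterior weight 1/9; P(next child type B) = 1/4.
Weighted sum = 5/36.

5/36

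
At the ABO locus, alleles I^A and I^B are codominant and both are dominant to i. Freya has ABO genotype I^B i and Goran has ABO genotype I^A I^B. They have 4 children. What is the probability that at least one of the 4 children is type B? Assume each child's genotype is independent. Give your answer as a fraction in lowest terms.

ABO cross I^B i × I^A I^B → 1/4 A, 1/2 B, 1/4 AB.
So P(type B) = 1/2 per child.
P(none) = (1/2)^4 = 1/16; P(at least one) = 1 − 1/16 = 15/16.

15/16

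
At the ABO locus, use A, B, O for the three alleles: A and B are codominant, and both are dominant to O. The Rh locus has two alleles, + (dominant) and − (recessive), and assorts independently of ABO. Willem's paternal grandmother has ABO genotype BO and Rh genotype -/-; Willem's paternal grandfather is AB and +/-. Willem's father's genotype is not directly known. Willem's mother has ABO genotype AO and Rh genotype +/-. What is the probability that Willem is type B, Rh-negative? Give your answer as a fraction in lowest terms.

Willem's father's ABO genotype from BO × AB: 1/4 AB, 1/4 AO, 1/4 BB, 1/4 BO.
Crossing each possibility with the mother AO and summing P(type B): 1/4·1/4 + 1/4·0 + 1/4·1/2 + 1/4·1/4 = 1/4.
Similarly for Rh via the father's Rh distribution: P(Rh-) = 3/8.
Independent loci: 1/4 × 3/8 = 3/32.

3/32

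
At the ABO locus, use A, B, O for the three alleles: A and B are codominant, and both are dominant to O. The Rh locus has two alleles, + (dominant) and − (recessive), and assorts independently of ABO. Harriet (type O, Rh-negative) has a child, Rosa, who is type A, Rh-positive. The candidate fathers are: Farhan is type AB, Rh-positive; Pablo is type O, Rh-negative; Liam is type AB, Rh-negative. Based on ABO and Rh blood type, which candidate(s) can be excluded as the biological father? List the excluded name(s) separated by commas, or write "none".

A candidate is excluded only if no genotype consistent with his phenotype could produce a type A, Rh-positive child with a type O, Rh-negative mother.
Pablo (type O, Rh-): no genotype consistent with that phenotype can produce a type-A Rh+ child with a type-O mother.
Liam (type AB, Rh-): no genotype consistent with that phenotype can produce a type-A Rh+ child with a type-O mother.

Pablo, Liam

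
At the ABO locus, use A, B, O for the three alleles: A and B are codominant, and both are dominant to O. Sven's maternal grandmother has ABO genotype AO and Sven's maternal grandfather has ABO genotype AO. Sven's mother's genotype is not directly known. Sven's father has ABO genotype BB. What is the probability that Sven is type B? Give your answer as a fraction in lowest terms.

Sven's mother's ABO genotype from AO × AO: 1/4 AA, 1/2 AO, 1/4 OO.
Crossing each possibility with the father BB and summing P(type B): 1/4·0 + 1/2·1/2 + 1/4·1 = 1/2.

1/2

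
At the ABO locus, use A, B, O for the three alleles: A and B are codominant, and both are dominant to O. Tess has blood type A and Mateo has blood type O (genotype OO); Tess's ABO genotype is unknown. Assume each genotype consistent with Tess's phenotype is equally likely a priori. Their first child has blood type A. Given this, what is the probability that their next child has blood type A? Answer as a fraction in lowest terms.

Possible genotypes: Tess ∈ {AA, AO}; Mateo ∈ {OO}.
Weight each parental genotype pair by prior × P(type-A child):
  AA × OO: posterior weight 2/3; P(next child type A) = 1.
  AO × OO: posterior weight 1/3; P(next child type A) = 1/2.
Weighted sum = 5/6.

5/6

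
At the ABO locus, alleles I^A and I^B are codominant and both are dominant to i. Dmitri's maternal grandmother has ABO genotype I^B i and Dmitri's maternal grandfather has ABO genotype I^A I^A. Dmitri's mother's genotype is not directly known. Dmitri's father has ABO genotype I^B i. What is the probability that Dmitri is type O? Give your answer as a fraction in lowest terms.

1/8

Dmitri's mother's ABO genotype from I^B i × I^A I^A: 1/2 I^A I^B, 1/2 I^A i.
Crossing each possibility with the father I^B i and summing P(type O): 1/2·0 + 1/2·1/4 = 1/8.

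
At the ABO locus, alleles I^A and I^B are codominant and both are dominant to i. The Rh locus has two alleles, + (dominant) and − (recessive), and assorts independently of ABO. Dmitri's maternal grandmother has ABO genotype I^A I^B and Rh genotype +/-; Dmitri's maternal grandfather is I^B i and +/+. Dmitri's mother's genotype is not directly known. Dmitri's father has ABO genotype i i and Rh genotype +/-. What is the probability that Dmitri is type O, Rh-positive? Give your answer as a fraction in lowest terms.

Dmitri's mother's ABO genotype from I^A I^B × I^B i: 1/4 I^A I^B, 1/4 I^A i, 1/4 I^B I^B, 1/4 I^B i.
Crossing each possibility with the father i i and summing P(type O): 1/4·0 + 1/4·1/2 + 1/4·0 + 1/4·1/2 = 1/4.
Similarly for Rh via the mother's Rh distribution: P(Rh+) = 7/8.
Independent loci: 1/4 × 7/8 = 7/32.

7/32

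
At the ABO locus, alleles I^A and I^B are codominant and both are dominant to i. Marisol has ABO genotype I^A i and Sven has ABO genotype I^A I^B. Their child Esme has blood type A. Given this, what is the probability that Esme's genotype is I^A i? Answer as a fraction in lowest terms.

Cross I^A i × I^A I^B → 1/4 I^A I^A, 1/4 I^A I^B, 1/4 I^A i, 1/4 I^B i.
Type-A genotypes among offspring: I^A I^A (1/4), I^A i (1/4); total 1/2.
P(I^A i | type A) = (1/4) / (1/2) = 1/2.

1/2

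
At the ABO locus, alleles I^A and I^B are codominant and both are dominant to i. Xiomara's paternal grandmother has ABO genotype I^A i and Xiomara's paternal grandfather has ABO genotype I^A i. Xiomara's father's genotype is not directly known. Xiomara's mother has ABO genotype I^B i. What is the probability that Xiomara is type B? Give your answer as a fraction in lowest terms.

Xiomara's father's ABO genotype from I^A i × I^A i: 1/4 I^A I^A, 1/2 I^A i, 1/4 i i.
Crossing each possibility with the mother I^B i and summing P(type B): 1/4·0 + 1/2·1/4 + 1/4·1/2 = 1/4.

1/4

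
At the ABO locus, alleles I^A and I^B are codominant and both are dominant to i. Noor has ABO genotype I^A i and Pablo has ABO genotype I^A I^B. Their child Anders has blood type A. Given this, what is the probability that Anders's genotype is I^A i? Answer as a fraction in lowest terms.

Cross I^A i × I^A I^B → 1/4 I^A I^A, 1/4 I^A I^B, 1/4 I^A i, 1/4 I^B i.
Type-A genotypes among offspring: I^A I^A (1/4), I^A i (1/4); total 1/2.
P(I^A i | type A) = (1/4) / (1/2) = 1/2.

1/2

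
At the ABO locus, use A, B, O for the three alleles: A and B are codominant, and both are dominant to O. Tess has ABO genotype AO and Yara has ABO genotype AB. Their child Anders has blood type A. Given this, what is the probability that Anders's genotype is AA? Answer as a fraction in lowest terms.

1/2

Cross AO × AB → 1/4 AA, 1/4 AB, 1/4 AO, 1/4 BO.
Type-A genotypes among offspring: AA (1/4), AO (1/4); total 1/2.
P(AA | type A) = (1/4) / (1/2) = 1/2.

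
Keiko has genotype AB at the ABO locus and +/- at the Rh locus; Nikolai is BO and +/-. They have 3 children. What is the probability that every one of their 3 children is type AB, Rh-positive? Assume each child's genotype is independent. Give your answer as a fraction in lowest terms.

ABO cross AB × BO → 1/4 A, 1/2 B, 1/4 AB.
Rh cross +/- × +/- → 3/4 Rh+, 1/4 Rh-; so P(type AB, Rh-positive) = 1/4 × 3/4 = 3/16 per child.
All 3 independent: (3/16)^3 = 27/4096.

27/4096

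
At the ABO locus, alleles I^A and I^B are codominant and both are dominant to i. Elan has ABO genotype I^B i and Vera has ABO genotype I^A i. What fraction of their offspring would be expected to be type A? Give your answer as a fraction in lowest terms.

1/4

ABO cross I^B i × I^A i → offspring phenotypes: 1/4 O, 1/4 A, 1/4 B, 1/4 AB.
So P(type A) = 1/4.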